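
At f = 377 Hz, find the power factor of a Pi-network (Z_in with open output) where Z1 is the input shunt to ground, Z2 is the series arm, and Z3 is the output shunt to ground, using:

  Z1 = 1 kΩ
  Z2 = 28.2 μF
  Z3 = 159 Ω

Step 1 — Angular frequency: ω = 2π·f = 2π·377 = 2369 rad/s.
Step 2 — Component impedances:
  Z1: Z = R = 1000 Ω
  Z2: Z = 1/(jωC) = -j/(ω·C) = 0 - j14.97 Ω
  Z3: Z = R = 159 Ω
Step 3 — With open output, the series arm Z2 and the output shunt Z3 appear in series to ground: Z2 + Z3 = 159 - j14.97 Ω.
Step 4 — Parallel with input shunt Z1: Z_in = Z1 || (Z2 + Z3) = 137.3 - j11.14 Ω = 137.8∠-4.6° Ω.
Step 5 — Power factor: PF = cos(φ) = Re(Z)/|Z| = 137.33/137.78 = 0.9967.
Step 6 — Type: Im(Z) = -11.14 ⇒ leading (phase φ = -4.6°).

PF = 0.9967 (leading, φ = -4.6°)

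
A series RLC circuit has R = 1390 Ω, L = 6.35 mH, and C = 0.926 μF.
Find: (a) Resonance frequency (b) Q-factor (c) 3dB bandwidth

Step 1 — Resonance condition Im(Z)=0 gives ω₀ = 1/√(LC).
Step 2 — ω₀ = 1/√(0.00635·9.26e-07) = 1.304e+04 rad/s.
Step 3 — f₀ = ω₀/(2π) = 2076 Hz.
Step 4 — Series Q: Q = ω₀L/R = 1.304e+04·0.00635/1390 = 0.05958.
Step 5 — 3dB bandwidth: Δω = ω₀/Q = 2.189e+05 rad/s; BW = Δω/(2π) = 3.484e+04 Hz.

(a) f₀ = 2076 Hz  (b) Q = 0.05958  (c) BW = 3.484e+04 Hz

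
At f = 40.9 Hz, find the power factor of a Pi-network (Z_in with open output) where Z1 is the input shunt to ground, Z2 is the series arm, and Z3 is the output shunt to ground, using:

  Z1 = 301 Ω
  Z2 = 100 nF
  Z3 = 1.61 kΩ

Step 1 — Angular frequency: ω = 2π·f = 2π·40.9 = 257 rad/s.
Step 2 — Component impedances:
  Z1: Z = R = 301 Ω
  Z2: Z = 1/(jωC) = -j/(ω·C) = 0 - j3.891e+04 Ω
  Z3: Z = R = 1610 Ω
Step 3 — With open output, the series arm Z2 and the output shunt Z3 appear in series to ground: Z2 + Z3 = 1610 - j3.891e+04 Ω.
Step 4 — Parallel with input shunt Z1: Z_in = Z1 || (Z2 + Z3) = 300.9 - j2.323 Ω = 300.9∠-0.4° Ω.
Step 5 — Power factor: PF = cos(φ) = Re(Z)/|Z| = 300.9/300.9 = 1.
Step 6 — Type: Im(Z) = -2.323 ⇒ leading (phase φ = -0.4°).

PF = 1 (leading, φ = -0.4°)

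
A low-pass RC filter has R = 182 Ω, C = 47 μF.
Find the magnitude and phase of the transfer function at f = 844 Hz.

Step 1 — Angular frequency: ω = 2π·844 = 5303 rad/s.
Step 2 — Transfer function: H(jω) = 1/(1 + jωRC).
Step 3 — Denominator: 1 + jωRC = 1 + j·5303·182·4.7e-05 = 1 + j45.36.
Step 4 — H = 0.0004857 - j0.02203.
Step 5 — Magnitude: |H| = 0.02204 (-33.1 dB); phase: φ = -88.7°.

|H| = 0.02204 (-33.1 dB), φ = -88.7°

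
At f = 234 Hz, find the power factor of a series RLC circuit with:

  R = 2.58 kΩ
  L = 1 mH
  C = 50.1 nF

Step 1 — Angular frequency: ω = 2π·f = 2π·234 = 1470 rad/s.
Step 2 — Component impedances:
  R: Z = R = 2580 Ω
  L: Z = jωL = j·1470·0.001 = 0 + j1.47 Ω
  C: Z = 1/(jωC) = -j/(ω·C) = 0 - j1.358e+04 Ω
Step 3 — Series combination: Z_total = R + L + C = 2580 - j1.357e+04 Ω = 1.382e+04∠-79.2° Ω.
Step 4 — Power factor: PF = cos(φ) = Re(Z)/|Z| = 2580/1.382e+04 = 0.1867.
Step 5 — Type: Im(Z) = -1.357e+04 ⇒ leading (phase φ = -79.2°).

PF = 0.1867 (leading, φ = -79.2°)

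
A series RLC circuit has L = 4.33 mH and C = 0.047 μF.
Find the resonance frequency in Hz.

Step 1 — Resonance condition Im(Z)=0 gives ω₀ = 1/√(LC).
Step 2 — ω₀ = 1/√(0.00433·4.7e-08) = 7.01e+04 rad/s.
Step 3 — f₀ = ω₀/(2π) = 1.116e+04 Hz.

f₀ = 1.116e+04 Hz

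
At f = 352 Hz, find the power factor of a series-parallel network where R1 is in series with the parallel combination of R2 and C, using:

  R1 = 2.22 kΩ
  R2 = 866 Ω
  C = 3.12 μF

Step 1 — Angular frequency: ω = 2π·f = 2π·352 = 2212 rad/s.
Step 2 — Component impedances:
  R1: Z = R = 2220 Ω
  R2: Z = R = 866 Ω
  C: Z = 1/(jωC) = -j/(ω·C) = 0 - j144.9 Ω
Step 3 — Parallel branch: R2 || C = 1/(1/R2 + 1/C) = 23.59 - j141 Ω.
Step 4 — Series with R1: Z_total = R1 + (R2 || C) = 2244 - j141 Ω = 2248∠-3.6° Ω.
Step 5 — Power factor: PF = cos(φ) = Re(Z)/|Z| = 2243.6/2248 = 0.998.
Step 6 — Type: Im(Z) = -141 ⇒ leading (phase φ = -3.6°).

PF = 0.998 (leading, φ = -3.6°)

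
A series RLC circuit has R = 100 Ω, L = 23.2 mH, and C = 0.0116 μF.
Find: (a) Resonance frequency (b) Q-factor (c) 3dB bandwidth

Step 1 — Resonance: ω₀ = 1/√(LC) = 1/√(0.0232·1.16e-08) = 6.096e+04 rad/s.
Step 2 — f₀ = ω₀/(2π) = 9702 Hz.
Step 3 — Series Q: Q = ω₀L/R = 6.096e+04·0.0232/100 = 14.14.
Step 4 — Bandwidth: Δω = ω₀/Q = 4310 rad/s; BW = Δω/(2π) = 686 Hz.

(a) f₀ = 9702 Hz  (b) Q = 14.14  (c) BW = 686 Hz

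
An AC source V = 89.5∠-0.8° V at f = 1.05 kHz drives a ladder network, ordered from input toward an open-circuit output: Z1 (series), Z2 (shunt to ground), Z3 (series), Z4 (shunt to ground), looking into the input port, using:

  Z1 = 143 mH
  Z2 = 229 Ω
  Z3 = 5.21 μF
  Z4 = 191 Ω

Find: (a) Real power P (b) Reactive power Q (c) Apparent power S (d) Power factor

Step 1 — Angular frequency: ω = 2π·f = 2π·1050 = 6597 rad/s.
Step 2 — Component impedances:
  Z1: Z = jωL = j·6597·0.143 = 0 + j943.4 Ω
  Z2: Z = R = 229 Ω
  Z3: Z = 1/(jωC) = -j/(ω·C) = 0 - j29.09 Ω
  Z4: Z = R = 191 Ω
Step 3 — Ladder network (open output): work backward from the far end, alternating series and parallel combinations. Z_in = 104.7 + j934.8 Ω = 940.7∠83.6° Ω.
Step 4 — Source phasor: V = 89.5∠-0.8° V = 89.49 - j1.25 V.
Step 5 — Current: I = V / Z = 0.009273 - j0.09469 A = 0.09515∠-84.4° A.
Step 6 — Complex power: S = V·I* = 0.9482 + j8.463 VA.
Step 7 — Real power: P = Re(S) = 0.9482 W.
Step 8 — Reactive power: Q = Im(S) = 8.463 VAR.
Step 9 — Apparent power: |S| = 8.516 VA.
Step 10 — Power factor: PF = P/|S| = 0.1113 (lagging).

(a) P = 0.9482 W  (b) Q = 8.463 VAR  (c) S = 8.516 VA  (d) PF = 0.1113 (lagging)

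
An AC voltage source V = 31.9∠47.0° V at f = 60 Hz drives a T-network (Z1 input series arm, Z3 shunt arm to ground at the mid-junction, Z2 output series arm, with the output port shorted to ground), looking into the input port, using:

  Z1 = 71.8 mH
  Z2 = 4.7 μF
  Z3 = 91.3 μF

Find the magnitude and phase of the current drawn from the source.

Step 1 — Angular frequency: ω = 2π·f = 2π·60 = 377 rad/s.
Step 2 — Component impedances:
  Z1: Z = jωL = j·377·0.0718 = 0 + j27.07 Ω
  Z2: Z = 1/(jωC) = -j/(ω·C) = 0 - j564.4 Ω
  Z3: Z = 1/(jωC) = -j/(ω·C) = 0 - j29.05 Ω
Step 3 — With the output port shorted to ground, the output series arm Z2 runs from the junction to ground; the shunt arm Z3 also runs from the junction to ground. They appear in parallel: Z3 || Z2 = 0 - j27.63 Ω.
Step 4 — Series with input arm Z1: Z_in = Z1 + (Z3 || Z2) = 0 - j0.5631 Ω = 0.5631∠-90.0° Ω.
Step 5 — Source phasor: V = 31.9∠47.0° V = 21.76 + j23.33 V.
Step 6 — Ohm's law: I = V / Z_total = (21.76 + j23.33) / (0 - j0.5631) = -41.43 + j38.64 A.
Step 7 — Convert to polar: |I| = 56.65 A, ∠I = 137.0°.

I = 56.65∠137.0° A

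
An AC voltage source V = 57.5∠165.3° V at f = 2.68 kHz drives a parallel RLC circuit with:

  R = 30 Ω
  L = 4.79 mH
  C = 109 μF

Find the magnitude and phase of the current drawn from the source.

Step 1 — Angular frequency: ω = 2π·f = 2π·2680 = 1.684e+04 rad/s.
Step 2 — Component impedances:
  R: Z = R = 30 Ω
  L: Z = jωL = j·1.684e+04·0.00479 = 0 + j80.66 Ω
  C: Z = 1/(jωC) = -j/(ω·C) = 0 - j0.5448 Ω
Step 3 — Parallel combination: 1/Z_total = 1/R + 1/L + 1/C; Z_total = 0.01003 - j0.5483 Ω = 0.5484∠-89.0° Ω.
Step 4 — Source phasor: V = 57.5∠165.3° V = -55.62 + j14.59 V.
Step 5 — Ohm's law: I = V / Z_total = (-55.62 + j14.59) / (0.01003 - j0.5483) = -28.45 - j100.9 A.
Step 6 — Convert to polar: |I| = 104.8 A, ∠I = -105.7°.

I = 104.8∠-105.7° A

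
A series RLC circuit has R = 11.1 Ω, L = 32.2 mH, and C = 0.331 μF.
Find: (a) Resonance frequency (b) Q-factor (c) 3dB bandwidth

Step 1 — Resonance: ω₀ = 1/√(LC) = 1/√(0.0322·3.31e-07) = 9686 rad/s.
Step 2 — f₀ = ω₀/(2π) = 1542 Hz.
Step 3 — Series Q: Q = ω₀L/R = 9686·0.0322/11.1 = 28.1.
Step 4 — Bandwidth: Δω = ω₀/Q = 344.7 rad/s; BW = Δω/(2π) = 54.86 Hz.

(a) f₀ = 1542 Hz  (b) Q = 28.1  (c) BW = 54.86 Hz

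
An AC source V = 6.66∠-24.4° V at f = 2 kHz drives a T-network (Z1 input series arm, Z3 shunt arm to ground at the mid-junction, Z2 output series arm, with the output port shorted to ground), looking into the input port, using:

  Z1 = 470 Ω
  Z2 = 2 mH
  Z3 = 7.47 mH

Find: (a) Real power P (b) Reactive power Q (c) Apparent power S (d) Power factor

Step 1 — Angular frequency: ω = 2π·f = 2π·2000 = 1.257e+04 rad/s.
Step 2 — Component impedances:
  Z1: Z = R = 470 Ω
  Z2: Z = jωL = j·1.257e+04·0.002 = 0 + j25.13 Ω
  Z3: Z = jωL = j·1.257e+04·0.00747 = 0 + j93.87 Ω
Step 3 — With the output port shorted to ground, the output series arm Z2 runs from the junction to ground; the shunt arm Z3 also runs from the junction to ground. They appear in parallel: Z3 || Z2 = 0 + j19.82 Ω.
Step 4 — Series with input arm Z1: Z_in = Z1 + (Z3 || Z2) = 470 + j19.82 Ω = 470.4∠2.4° Ω.
Step 5 — Source phasor: V = 6.66∠-24.4° V = 6.065 - j2.751 V.
Step 6 — Current: I = V / Z = 0.01264 - j0.006387 A = 0.01416∠-26.8° A.
Step 7 — Complex power: S = V·I* = 0.09421 + j0.003974 VA.
Step 8 — Real power: P = Re(S) = 0.09421 W.
Step 9 — Reactive power: Q = Im(S) = 0.003974 VAR.
Step 10 — Apparent power: |S| = 0.09429 VA.
Step 11 — Power factor: PF = P/|S| = 0.9991 (lagging).

(a) P = 0.09421 W  (b) Q = 0.003974 VAR  (c) S = 0.09429 VA  (d) PF = 0.9991 (lagging)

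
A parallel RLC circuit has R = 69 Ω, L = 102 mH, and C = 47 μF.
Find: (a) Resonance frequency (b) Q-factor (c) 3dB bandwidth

Step 1 — Resonance: ω₀ = 1/√(LC) = 1/√(0.102·4.7e-05) = 456.7 rad/s.
Step 2 — f₀ = ω₀/(2π) = 72.69 Hz.
Step 3 — Parallel Q: Q = R/(ω₀L) = 69/(456.7·0.102) = 1.481.
Step 4 — Bandwidth: Δω = ω₀/Q = 308.4 rad/s; BW = Δω/(2π) = 49.08 Hz.

(a) f₀ = 72.69 Hz  (b) Q = 1.481  (c) BW = 49.08 Hz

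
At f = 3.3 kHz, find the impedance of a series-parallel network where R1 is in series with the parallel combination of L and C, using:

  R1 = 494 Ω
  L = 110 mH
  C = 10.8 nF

Step 1 — Angular frequency: ω = 2π·f = 2π·3300 = 2.073e+04 rad/s.
Step 2 — Component impedances:
  R1: Z = R = 494 Ω
  L: Z = jωL = j·2.073e+04·0.11 = 0 + j2281 Ω
  C: Z = 1/(jωC) = -j/(ω·C) = 0 - j4466 Ω
Step 3 — Parallel branch: L || C = 1/(1/L + 1/C) = 0 + j4662 Ω.
Step 4 — Series with R1: Z_total = R1 + (L || C) = 494 + j4662 Ω = 4688∠84.0° Ω.

Z = 494 + j4662 Ω = 4688∠84.0° Ω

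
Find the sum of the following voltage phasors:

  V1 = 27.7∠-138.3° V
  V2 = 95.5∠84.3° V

Step 1 — Convert each phasor to rectangular form:
  V1 = 27.7·(cos(-138.3°) + j·sin(-138.3°)) = -20.68 - j18.43 V
  V2 = 95.5·(cos(84.3°) + j·sin(84.3°)) = 9.485 + j95.03 V
Step 2 — Sum components: V_total = -11.2 + j76.6 V.
Step 3 — Convert to polar: |V_total| = 77.41 V, ∠V_total = 98.3°.

V_total = 77.41∠98.3° V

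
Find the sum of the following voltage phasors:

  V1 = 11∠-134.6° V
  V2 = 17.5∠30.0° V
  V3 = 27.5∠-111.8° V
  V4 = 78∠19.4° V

Step 1 — Convert each phasor to rectangular form:
  V1 = 11·(cos(-134.6°) + j·sin(-134.6°)) = -7.724 - j7.832 V
  V2 = 17.5·(cos(30.0°) + j·sin(30.0°)) = 15.16 + j8.75 V
  V3 = 27.5·(cos(-111.8°) + j·sin(-111.8°)) = -10.21 - j25.53 V
  V4 = 78·(cos(19.4°) + j·sin(19.4°)) = 73.57 + j25.91 V
Step 2 — Sum components: V_total = 70.79 + j1.293 V.
Step 3 — Convert to polar: |V_total| = 70.8 V, ∠V_total = 1.0°.

V_total = 70.8∠1.0° V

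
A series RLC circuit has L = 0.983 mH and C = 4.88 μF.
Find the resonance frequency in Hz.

Step 1 — Resonance condition Im(Z)=0 gives ω₀ = 1/√(LC).
Step 2 — ω₀ = 1/√(0.000983·4.88e-06) = 1.444e+04 rad/s.
Step 3 — f₀ = ω₀/(2π) = 2298 Hz.

f₀ = 2298 Hz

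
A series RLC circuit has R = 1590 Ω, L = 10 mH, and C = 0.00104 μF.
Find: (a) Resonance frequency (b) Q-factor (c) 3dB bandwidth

Step 1 — Resonance condition Im(Z)=0 gives ω₀ = 1/√(LC).
Step 2 — ω₀ = 1/√(0.01·1.04e-09) = 3.101e+05 rad/s.
Step 3 — f₀ = ω₀/(2π) = 4.935e+04 Hz.
Step 4 — Series Q: Q = ω₀L/R = 3.101e+05·0.01/1590 = 1.95.
Step 5 — 3dB bandwidth: Δω = ω₀/Q = 1.59e+05 rad/s; BW = Δω/(2π) = 2.531e+04 Hz.

(a) f₀ = 4.935e+04 Hz  (b) Q = 1.95  (c) BW = 2.531e+04 Hz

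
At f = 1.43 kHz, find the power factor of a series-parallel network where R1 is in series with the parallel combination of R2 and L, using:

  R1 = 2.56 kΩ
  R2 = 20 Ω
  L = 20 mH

Step 1 — Angular frequency: ω = 2π·f = 2π·1430 = 8985 rad/s.
Step 2 — Component impedances:
  R1: Z = R = 2560 Ω
  R2: Z = R = 20 Ω
  L: Z = jωL = j·8985·0.02 = 0 + j179.7 Ω
Step 3 — Parallel branch: R2 || L = 1/(1/R2 + 1/L) = 19.76 + j2.199 Ω.
Step 4 — Series with R1: Z_total = R1 + (R2 || L) = 2580 + j2.199 Ω = 2580∠0.0° Ω.
Step 5 — Power factor: PF = cos(φ) = Re(Z)/|Z| = 2580/2580 = 1.
Step 6 — Type: Im(Z) = 2.199 ⇒ lagging (phase φ = 0.0°).

PF = 1 (lagging, φ = 0.0°)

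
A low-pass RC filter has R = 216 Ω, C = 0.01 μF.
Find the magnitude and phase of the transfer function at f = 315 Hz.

Step 1 — Angular frequency: ω = 2π·315 = 1979 rad/s.
Step 2 — Transfer function: H(jω) = 1/(1 + jωRC).
Step 3 — Denominator: 1 + jωRC = 1 + j·1979·216·1e-08 = 1 + j0.004275.
Step 4 — H = 1 - j0.004275.
Step 5 — Magnitude: |H| = 1 (-0.0 dB); phase: φ = -0.2°.

|H| = 1 (-0.0 dB), φ = -0.2°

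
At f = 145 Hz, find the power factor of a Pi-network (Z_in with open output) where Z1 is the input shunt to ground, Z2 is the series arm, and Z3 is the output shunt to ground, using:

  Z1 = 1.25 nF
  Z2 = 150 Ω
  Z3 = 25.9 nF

Step 1 — Angular frequency: ω = 2π·f = 2π·145 = 911.1 rad/s.
Step 2 — Component impedances:
  Z1: Z = 1/(jωC) = -j/(ω·C) = 0 - j8.781e+05 Ω
  Z2: Z = R = 150 Ω
  Z3: Z = 1/(jωC) = -j/(ω·C) = 0 - j4.238e+04 Ω
Step 3 — With open output, the series arm Z2 and the output shunt Z3 appear in series to ground: Z2 + Z3 = 150 - j4.238e+04 Ω.
Step 4 — Parallel with input shunt Z1: Z_in = Z1 || (Z2 + Z3) = 136.5 - j4.043e+04 Ω = 4.043e+04∠-89.8° Ω.
Step 5 — Power factor: PF = cos(φ) = Re(Z)/|Z| = 136.5/4.043e+04 = 0.003376.
Step 6 — Type: Im(Z) = -4.043e+04 ⇒ leading (phase φ = -89.8°).

PF = 0.003376 (leading, φ = -89.8°)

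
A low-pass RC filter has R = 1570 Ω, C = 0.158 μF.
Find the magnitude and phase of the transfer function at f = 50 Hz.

Step 1 — Angular frequency: ω = 2π·50 = 314.2 rad/s.
Step 2 — Transfer function: H(jω) = 1/(1 + jωRC).
Step 3 — Denominator: 1 + jωRC = 1 + j·314.2·1570·1.58e-07 = 1 + j0.07793.
Step 4 — H = 0.994 - j0.07746.
Step 5 — Magnitude: |H| = 0.997 (-0.0 dB); phase: φ = -4.5°.

|H| = 0.997 (-0.0 dB), φ = -4.5°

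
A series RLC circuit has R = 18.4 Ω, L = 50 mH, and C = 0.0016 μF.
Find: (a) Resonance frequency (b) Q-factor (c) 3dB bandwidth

Step 1 — Resonance: ω₀ = 1/√(LC) = 1/√(0.05·1.6e-09) = 1.118e+05 rad/s.
Step 2 — f₀ = ω₀/(2π) = 1.779e+04 Hz.
Step 3 — Series Q: Q = ω₀L/R = 1.118e+05·0.05/18.4 = 303.8.
Step 4 — Bandwidth: Δω = ω₀/Q = 368 rad/s; BW = Δω/(2π) = 58.57 Hz.

(a) f₀ = 1.779e+04 Hz  (b) Q = 303.8  (c) BW = 58.57 Hz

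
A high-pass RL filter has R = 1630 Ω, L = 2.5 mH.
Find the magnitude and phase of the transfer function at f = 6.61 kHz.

Step 1 — Angular frequency: ω = 2π·6610 = 4.153e+04 rad/s.
Step 2 — Transfer function: H(jω) = jωL/(R + jωL).
Step 3 — Numerator jωL = j·103.8; denominator R + jωL = 1630 + j103.8.
Step 4 — H = 0.004041 + j0.06344.
Step 5 — Magnitude: |H| = 0.06357 (-23.9 dB); phase: φ = 86.4°.

|H| = 0.06357 (-23.9 dB), φ = 86.4°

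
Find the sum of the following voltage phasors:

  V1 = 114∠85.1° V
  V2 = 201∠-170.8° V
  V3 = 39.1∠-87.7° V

Step 1 — Convert each phasor to rectangular form:
  V1 = 114·(cos(85.1°) + j·sin(85.1°)) = 9.738 + j113.6 V
  V2 = 201·(cos(-170.8°) + j·sin(-170.8°)) = -198.4 - j32.14 V
  V3 = 39.1·(cos(-87.7°) + j·sin(-87.7°)) = 1.569 - j39.07 V
Step 2 — Sum components: V_total = -187.1 + j42.38 V.
Step 3 — Convert to polar: |V_total| = 191.8 V, ∠V_total = 167.2°.

V_total = 191.8∠167.2° V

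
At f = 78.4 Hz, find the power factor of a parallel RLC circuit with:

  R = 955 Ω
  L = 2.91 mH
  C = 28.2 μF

Step 1 — Angular frequency: ω = 2π·f = 2π·78.4 = 492.6 rad/s.
Step 2 — Component impedances:
  R: Z = R = 955 Ω
  L: Z = jωL = j·492.6·0.00291 = 0 + j1.433 Ω
  C: Z = 1/(jωC) = -j/(ω·C) = 0 - j71.99 Ω
Step 3 — Parallel combination: 1/Z_total = 1/R + 1/L + 1/C; Z_total = 0.00224 + j1.463 Ω = 1.463∠89.9° Ω.
Step 4 — Power factor: PF = cos(φ) = Re(Z)/|Z| = 0.00224/1.4626 = 0.001532.
Step 5 — Type: Im(Z) = 1.463 ⇒ lagging (phase φ = 89.9°).

PF = 0.001532 (lagging, φ = 89.9°)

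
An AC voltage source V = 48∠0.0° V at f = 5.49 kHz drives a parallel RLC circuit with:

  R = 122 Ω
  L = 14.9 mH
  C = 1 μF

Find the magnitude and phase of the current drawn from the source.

Step 1 — Angular frequency: ω = 2π·f = 2π·5490 = 3.449e+04 rad/s.
Step 2 — Component impedances:
  R: Z = R = 122 Ω
  L: Z = jωL = j·3.449e+04·0.0149 = 0 + j514 Ω
  C: Z = 1/(jωC) = -j/(ω·C) = 0 - j28.99 Ω
Step 3 — Parallel combination: 1/Z_total = 1/R + 1/L + 1/C; Z_total = 7.275 - j28.89 Ω = 29.79∠-75.9° Ω.
Step 4 — Source phasor: V = 48∠0.0° V = 48 V.
Step 5 — Ohm's law: I = V / Z_total = (48) / (7.275 - j28.89) = 0.3934 + j1.562 A.
Step 6 — Convert to polar: |I| = 1.611 A, ∠I = 75.9°.

I = 1.611∠75.9° A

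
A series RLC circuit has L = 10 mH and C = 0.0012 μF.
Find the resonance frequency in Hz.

Step 1 — Resonance condition Im(Z)=0 gives ω₀ = 1/√(LC).
Step 2 — ω₀ = 1/√(0.01·1.2e-09) = 2.887e+05 rad/s.
Step 3 — f₀ = ω₀/(2π) = 4.594e+04 Hz.

f₀ = 4.594e+04 Hz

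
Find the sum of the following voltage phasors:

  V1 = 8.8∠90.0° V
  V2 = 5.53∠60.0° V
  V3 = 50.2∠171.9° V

Step 1 — Convert each phasor to rectangular form:
  V1 = 8.8·(cos(90.0°) + j·sin(90.0°)) = 0 + j8.8 V
  V2 = 5.53·(cos(60.0°) + j·sin(60.0°)) = 2.765 + j4.789 V
  V3 = 50.2·(cos(171.9°) + j·sin(171.9°)) = -49.7 + j7.073 V
Step 2 — Sum components: V_total = -46.93 + j20.66 V.
Step 3 — Convert to polar: |V_total| = 51.28 V, ∠V_total = 156.2°.

V_total = 51.28∠156.2° V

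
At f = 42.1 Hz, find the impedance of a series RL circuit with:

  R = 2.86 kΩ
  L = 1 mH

Step 1 — Angular frequency: ω = 2π·f = 2π·42.1 = 264.5 rad/s.
Step 2 — Component impedances:
  R: Z = R = 2860 Ω
  L: Z = jωL = j·264.5·0.001 = 0 + j0.2645 Ω
Step 3 — Series combination: Z_total = R + L = 2860 + j0.2645 Ω = 2860∠0.0° Ω.

Z = 2860 + j0.2645 Ω = 2860∠0.0° Ω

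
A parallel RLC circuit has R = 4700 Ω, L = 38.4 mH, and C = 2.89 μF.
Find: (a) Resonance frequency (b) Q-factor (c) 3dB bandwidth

Step 1 — Resonance: ω₀ = 1/√(LC) = 1/√(0.0384·2.89e-06) = 3002 rad/s.
Step 2 — f₀ = ω₀/(2π) = 477.8 Hz.
Step 3 — Parallel Q: Q = R/(ω₀L) = 4700/(3002·0.0384) = 40.77.
Step 4 — Bandwidth: Δω = ω₀/Q = 73.62 rad/s; BW = Δω/(2π) = 11.72 Hz.

(a) f₀ = 477.8 Hz  (b) Q = 40.77  (c) BW = 11.72 Hz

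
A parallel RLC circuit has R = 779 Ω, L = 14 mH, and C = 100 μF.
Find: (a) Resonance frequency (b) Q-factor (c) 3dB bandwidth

Step 1 — Resonance: ω₀ = 1/√(LC) = 1/√(0.014·0.0001) = 845.2 rad/s.
Step 2 — f₀ = ω₀/(2π) = 134.5 Hz.
Step 3 — Parallel Q: Q = R/(ω₀L) = 779/(845.2·0.014) = 65.84.
Step 4 — Bandwidth: Δω = ω₀/Q = 12.84 rad/s; BW = Δω/(2π) = 2.043 Hz.

(a) f₀ = 134.5 Hz  (b) Q = 65.84  (c) BW = 2.043 Hz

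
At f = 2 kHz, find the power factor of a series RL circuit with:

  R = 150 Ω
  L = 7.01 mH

Step 1 — Angular frequency: ω = 2π·f = 2π·2000 = 1.257e+04 rad/s.
Step 2 — Component impedances:
  R: Z = R = 150 Ω
  L: Z = jωL = j·1.257e+04·0.00701 = 0 + j88.09 Ω
Step 3 — Series combination: Z_total = R + L = 150 + j88.09 Ω = 174∠30.4° Ω.
Step 4 — Power factor: PF = cos(φ) = Re(Z)/|Z| = 150/173.95 = 0.8623.
Step 5 — Type: Im(Z) = 88.09 ⇒ lagging (phase φ = 30.4°).

PF = 0.8623 (lagging, φ = 30.4°)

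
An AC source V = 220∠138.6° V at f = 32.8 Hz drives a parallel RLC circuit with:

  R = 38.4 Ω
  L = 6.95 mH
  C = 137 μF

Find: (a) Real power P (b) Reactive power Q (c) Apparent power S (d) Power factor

Step 1 — Angular frequency: ω = 2π·f = 2π·32.8 = 206.1 rad/s.
Step 2 — Component impedances:
  R: Z = R = 38.4 Ω
  L: Z = jωL = j·206.1·0.00695 = 0 + j1.432 Ω
  C: Z = 1/(jωC) = -j/(ω·C) = 0 - j35.42 Ω
Step 3 — Parallel combination: 1/Z_total = 1/R + 1/L + 1/C; Z_total = 0.05794 + j1.49 Ω = 1.492∠87.8° Ω.
Step 4 — Source phasor: V = 220∠138.6° V = -165 + j145.5 V.
Step 5 — Current: I = V / Z = 93.17 + j114.3 A = 147.5∠50.8° A.
Step 6 — Complex power: S = V·I* = 1260 + j3.242e+04 VA.
Step 7 — Real power: P = Re(S) = 1260 W.
Step 8 — Reactive power: Q = Im(S) = 3.242e+04 VAR.
Step 9 — Apparent power: |S| = 3.245e+04 VA.
Step 10 — Power factor: PF = P/|S| = 0.03884 (lagging).

(a) P = 1260 W  (b) Q = 3.242e+04 VAR  (c) S = 3.245e+04 VA  (d) PF = 0.03884 (lagging)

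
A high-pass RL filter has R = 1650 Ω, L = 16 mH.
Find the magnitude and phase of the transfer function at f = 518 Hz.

Step 1 — Angular frequency: ω = 2π·518 = 3255 rad/s.
Step 2 — Transfer function: H(jω) = jωL/(R + jωL).
Step 3 — Numerator jωL = j·52.08; denominator R + jωL = 1650 + j52.08.
Step 4 — H = 0.0009951 + j0.03153.
Step 5 — Magnitude: |H| = 0.03154 (-30.0 dB); phase: φ = 88.2°.

|H| = 0.03154 (-30.0 dB), φ = 88.2°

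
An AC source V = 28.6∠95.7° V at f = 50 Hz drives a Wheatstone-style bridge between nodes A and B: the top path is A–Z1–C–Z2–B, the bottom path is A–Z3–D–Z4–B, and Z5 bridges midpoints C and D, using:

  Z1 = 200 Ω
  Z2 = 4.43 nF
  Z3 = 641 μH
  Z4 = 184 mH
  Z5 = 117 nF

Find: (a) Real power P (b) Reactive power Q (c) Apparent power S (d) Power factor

Step 1 — Angular frequency: ω = 2π·f = 2π·50 = 314.2 rad/s.
Step 2 — Component impedances:
  Z1: Z = R = 200 Ω
  Z2: Z = 1/(jωC) = -j/(ω·C) = 0 - j7.185e+05 Ω
  Z3: Z = jωL = j·314.2·0.000641 = 0 + j0.2014 Ω
  Z4: Z = jωL = j·314.2·0.184 = 0 + j57.81 Ω
  Z5: Z = 1/(jωC) = -j/(ω·C) = 0 - j2.721e+04 Ω
Step 3 — Bridge requires nodal analysis (the Z5 bridge couples midpoints C and D, so the two paths cannot be reduced to a simple series/parallel combination). Setting node B to ground and injecting 1 A at node A, the 3-node admittance system at A, C, D solves to V_A = Z_AB = 1.554e-06 + j58.01 Ω = 58.01∠90.0° Ω.
Step 4 — Source phasor: V = 28.6∠95.7° V = -2.841 + j28.46 V.
Step 5 — Current: I = V / Z = 0.4906 + j0.04897 A = 0.493∠5.7° A.
Step 6 — Complex power: S = V·I* = 3.776e-07 + j14.1 VA.
Step 7 — Real power: P = Re(S) = 3.776e-07 W.
Step 8 — Reactive power: Q = Im(S) = 14.1 VAR.
Step 9 — Apparent power: |S| = 14.1 VA.
Step 10 — Power factor: PF = P/|S| = 2.678e-08 (lagging).

(a) P = 3.776e-07 W  (b) Q = 14.1 VAR  (c) S = 14.1 VA  (d) PF = 2.678e-08 (lagging)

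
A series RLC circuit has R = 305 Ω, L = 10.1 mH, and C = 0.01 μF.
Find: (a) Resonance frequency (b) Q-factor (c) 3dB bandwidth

Step 1 — Resonance condition Im(Z)=0 gives ω₀ = 1/√(LC).
Step 2 — ω₀ = 1/√(0.0101·1e-08) = 9.95e+04 rad/s.
Step 3 — f₀ = ω₀/(2π) = 1.584e+04 Hz.
Step 4 — Series Q: Q = ω₀L/R = 9.95e+04·0.0101/305 = 3.295.
Step 5 — 3dB bandwidth: Δω = ω₀/Q = 3.02e+04 rad/s; BW = Δω/(2π) = 4806 Hz.

(a) f₀ = 1.584e+04 Hz  (b) Q = 3.295  (c) BW = 4806 Hz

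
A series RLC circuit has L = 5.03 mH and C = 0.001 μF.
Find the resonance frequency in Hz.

Step 1 — Resonance condition Im(Z)=0 gives ω₀ = 1/√(LC).
Step 2 — ω₀ = 1/√(0.00503·1e-09) = 4.459e+05 rad/s.
Step 3 — f₀ = ω₀/(2π) = 7.096e+04 Hz.

f₀ = 7.096e+04 Hz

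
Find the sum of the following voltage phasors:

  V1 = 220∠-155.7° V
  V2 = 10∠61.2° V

Step 1 — Convert each phasor to rectangular form:
  V1 = 220·(cos(-155.7°) + j·sin(-155.7°)) = -200.5 - j90.53 V
  V2 = 10·(cos(61.2°) + j·sin(61.2°)) = 4.818 + j8.763 V
Step 2 — Sum components: V_total = -195.7 - j81.77 V.
Step 3 — Convert to polar: |V_total| = 212.1 V, ∠V_total = -157.3°.

V_total = 212.1∠-157.3° V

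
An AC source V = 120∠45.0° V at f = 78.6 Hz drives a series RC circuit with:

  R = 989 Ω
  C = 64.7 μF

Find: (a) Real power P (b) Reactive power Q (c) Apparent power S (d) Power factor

Step 1 — Angular frequency: ω = 2π·f = 2π·78.6 = 493.9 rad/s.
Step 2 — Component impedances:
  R: Z = R = 989 Ω
  C: Z = 1/(jωC) = -j/(ω·C) = 0 - j31.3 Ω
Step 3 — Series combination: Z_total = R + C = 989 - j31.3 Ω = 989.5∠-1.8° Ω.
Step 4 — Source phasor: V = 120∠45.0° V = 84.85 + j84.85 V.
Step 5 — Current: I = V / Z = 0.083 + j0.08842 A = 0.1213∠46.8° A.
Step 6 — Complex power: S = V·I* = 14.55 - j0.4603 VA.
Step 7 — Real power: P = Re(S) = 14.55 W.
Step 8 — Reactive power: Q = Im(S) = -0.4603 VAR.
Step 9 — Apparent power: |S| = 14.55 VA.
Step 10 — Power factor: PF = P/|S| = 0.9995 (leading).

(a) P = 14.55 W  (b) Q = -0.4603 VAR  (c) S = 14.55 VA  (d) PF = 0.9995 (leading)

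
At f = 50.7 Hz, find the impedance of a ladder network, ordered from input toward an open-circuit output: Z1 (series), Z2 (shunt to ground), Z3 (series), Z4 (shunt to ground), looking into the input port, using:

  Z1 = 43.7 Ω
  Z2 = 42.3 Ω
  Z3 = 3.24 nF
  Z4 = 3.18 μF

Step 1 — Angular frequency: ω = 2π·f = 2π·50.7 = 318.6 rad/s.
Step 2 — Component impedances:
  Z1: Z = R = 43.7 Ω
  Z2: Z = R = 42.3 Ω
  Z3: Z = 1/(jωC) = -j/(ω·C) = 0 - j9.689e+05 Ω
  Z4: Z = 1/(jωC) = -j/(ω·C) = 0 - j987.2 Ω
Step 3 — Ladder network (open output): work backward from the far end, alternating series and parallel combinations. Z_in = 86 - j0.001845 Ω = 86∠-0.0° Ω.

Z = 86 - j0.001845 Ω = 86∠-0.0° Ω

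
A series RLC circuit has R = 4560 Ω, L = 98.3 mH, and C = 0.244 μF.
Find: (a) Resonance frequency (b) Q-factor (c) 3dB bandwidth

Step 1 — Resonance: ω₀ = 1/√(LC) = 1/√(0.0983·2.44e-07) = 6457 rad/s.
Step 2 — f₀ = ω₀/(2π) = 1028 Hz.
Step 3 — Series Q: Q = ω₀L/R = 6457·0.0983/4560 = 0.1392.
Step 4 — Bandwidth: Δω = ω₀/Q = 4.639e+04 rad/s; BW = Δω/(2π) = 7383 Hz.

(a) f₀ = 1028 Hz  (b) Q = 0.1392  (c) BW = 7383 Hz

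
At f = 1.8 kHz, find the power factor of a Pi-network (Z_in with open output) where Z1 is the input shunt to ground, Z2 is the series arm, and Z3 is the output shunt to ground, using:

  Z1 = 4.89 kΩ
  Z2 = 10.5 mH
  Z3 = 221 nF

Step 1 — Angular frequency: ω = 2π·f = 2π·1800 = 1.131e+04 rad/s.
Step 2 — Component impedances:
  Z1: Z = R = 4890 Ω
  Z2: Z = jωL = j·1.131e+04·0.0105 = 0 + j118.8 Ω
  Z3: Z = 1/(jωC) = -j/(ω·C) = 0 - j400.1 Ω
Step 3 — With open output, the series arm Z2 and the output shunt Z3 appear in series to ground: Z2 + Z3 = 0 - j281.3 Ω.
Step 4 — Parallel with input shunt Z1: Z_in = Z1 || (Z2 + Z3) = 16.13 - j280.4 Ω = 280.9∠-86.7° Ω.
Step 5 — Power factor: PF = cos(φ) = Re(Z)/|Z| = 16.133/280.87 = 0.05744.
Step 6 — Type: Im(Z) = -280.4 ⇒ leading (phase φ = -86.7°).

PF = 0.05744 (leading, φ = -86.7°)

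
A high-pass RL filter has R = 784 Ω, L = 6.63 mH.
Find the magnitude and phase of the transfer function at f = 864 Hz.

Step 1 — Angular frequency: ω = 2π·864 = 5429 rad/s.
Step 2 — Transfer function: H(jω) = jωL/(R + jωL).
Step 3 — Numerator jωL = j·35.99; denominator R + jωL = 784 + j35.99.
Step 4 — H = 0.002103 + j0.04581.
Step 5 — Magnitude: |H| = 0.04586 (-26.8 dB); phase: φ = 87.4°.

|H| = 0.04586 (-26.8 dB), φ = 87.4°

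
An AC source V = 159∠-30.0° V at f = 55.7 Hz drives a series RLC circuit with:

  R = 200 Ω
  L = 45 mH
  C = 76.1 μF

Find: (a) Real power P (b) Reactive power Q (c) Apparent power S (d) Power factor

Step 1 — Angular frequency: ω = 2π·f = 2π·55.7 = 350 rad/s.
Step 2 — Component impedances:
  R: Z = R = 200 Ω
  L: Z = jωL = j·350·0.045 = 0 + j15.75 Ω
  C: Z = 1/(jωC) = -j/(ω·C) = 0 - j37.55 Ω
Step 3 — Series combination: Z_total = R + L + C = 200 - j21.8 Ω = 201.2∠-6.2° Ω.
Step 4 — Source phasor: V = 159∠-30.0° V = 137.7 - j79.5 V.
Step 5 — Current: I = V / Z = 0.7232 - j0.3187 A = 0.7903∠-23.8° A.
Step 6 — Complex power: S = V·I* = 124.9 - j13.62 VA.
Step 7 — Real power: P = Re(S) = 124.9 W.
Step 8 — Reactive power: Q = Im(S) = -13.62 VAR.
Step 9 — Apparent power: |S| = 125.7 VA.
Step 10 — Power factor: PF = P/|S| = 0.9941 (leading).

(a) P = 124.9 W  (b) Q = -13.62 VAR  (c) S = 125.7 VA  (d) PF = 0.9941 (leading)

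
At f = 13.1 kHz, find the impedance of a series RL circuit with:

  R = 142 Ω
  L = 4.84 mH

Step 1 — Angular frequency: ω = 2π·f = 2π·1.31e+04 = 8.231e+04 rad/s.
Step 2 — Component impedances:
  R: Z = R = 142 Ω
  L: Z = jωL = j·8.231e+04·0.00484 = 0 + j398.4 Ω
Step 3 — Series combination: Z_total = R + L = 142 + j398.4 Ω = 422.9∠70.4° Ω.

Z = 142 + j398.4 Ω = 422.9∠70.4° Ω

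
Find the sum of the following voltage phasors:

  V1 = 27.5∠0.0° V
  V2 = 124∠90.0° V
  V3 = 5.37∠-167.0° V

Step 1 — Convert each phasor to rectangular form:
  V1 = 27.5·(cos(0.0°) + j·sin(0.0°)) = 27.5 V
  V2 = 124·(cos(90.0°) + j·sin(90.0°)) = 0 + j124 V
  V3 = 5.37·(cos(-167.0°) + j·sin(-167.0°)) = -5.232 - j1.208 V
Step 2 — Sum components: V_total = 22.27 + j122.8 V.
Step 3 — Convert to polar: |V_total| = 124.8 V, ∠V_total = 79.7°.

V_total = 124.8∠79.7° V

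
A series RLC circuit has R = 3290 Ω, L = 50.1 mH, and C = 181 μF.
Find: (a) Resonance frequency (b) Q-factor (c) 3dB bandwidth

Step 1 — Resonance condition Im(Z)=0 gives ω₀ = 1/√(LC).
Step 2 — ω₀ = 1/√(0.0501·0.000181) = 332.1 rad/s.
Step 3 — f₀ = ω₀/(2π) = 52.85 Hz.
Step 4 — Series Q: Q = ω₀L/R = 332.1·0.0501/3290 = 0.005057.
Step 5 — 3dB bandwidth: Δω = ω₀/Q = 6.567e+04 rad/s; BW = Δω/(2π) = 1.045e+04 Hz.

(a) f₀ = 52.85 Hz  (b) Q = 0.005057  (c) BW = 1.045e+04 Hz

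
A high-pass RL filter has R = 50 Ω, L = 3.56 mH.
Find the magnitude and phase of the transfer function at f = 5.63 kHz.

Step 1 — Angular frequency: ω = 2π·5630 = 3.537e+04 rad/s.
Step 2 — Transfer function: H(jω) = jωL/(R + jωL).
Step 3 — Numerator jωL = j·125.9; denominator R + jωL = 50 + j125.9.
Step 4 — H = 0.8638 + j0.343.
Step 5 — Magnitude: |H| = 0.9294 (-0.6 dB); phase: φ = 21.7°.

|H| = 0.9294 (-0.6 dB), φ = 21.7°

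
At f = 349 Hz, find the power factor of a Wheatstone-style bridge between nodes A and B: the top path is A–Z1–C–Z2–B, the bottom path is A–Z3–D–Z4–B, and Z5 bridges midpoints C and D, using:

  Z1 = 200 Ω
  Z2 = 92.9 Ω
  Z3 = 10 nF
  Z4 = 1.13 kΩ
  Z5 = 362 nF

Step 1 — Angular frequency: ω = 2π·f = 2π·349 = 2193 rad/s.
Step 2 — Component impedances:
  Z1: Z = R = 200 Ω
  Z2: Z = R = 92.9 Ω
  Z3: Z = 1/(jωC) = -j/(ω·C) = 0 - j4.56e+04 Ω
  Z4: Z = R = 1130 Ω
  Z5: Z = 1/(jωC) = -j/(ω·C) = 0 - j1260 Ω
Step 3 — Bridge requires nodal analysis (the Z5 bridge couples midpoints C and D, so the two paths cannot be reduced to a simple series/parallel combination). Setting node B to ground and injecting 1 A at node A, the 3-node admittance system at A, C, D solves to V_A = Z_AB = 289 - j4.8 Ω = 289∠-1.0° Ω.
Step 4 — Power factor: PF = cos(φ) = Re(Z)/|Z| = 288.96/289 = 0.9999.
Step 5 — Type: Im(Z) = -4.8 ⇒ leading (phase φ = -1.0°).

PF = 0.9999 (leading, φ = -1.0°)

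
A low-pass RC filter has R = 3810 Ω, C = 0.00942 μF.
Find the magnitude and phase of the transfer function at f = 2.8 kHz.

Step 1 — Angular frequency: ω = 2π·2800 = 1.759e+04 rad/s.
Step 2 — Transfer function: H(jω) = 1/(1 + jωRC).
Step 3 — Denominator: 1 + jωRC = 1 + j·1.759e+04·3810·9.42e-09 = 1 + j0.6314.
Step 4 — H = 0.715 - j0.4514.
Step 5 — Magnitude: |H| = 0.8456 (-1.5 dB); phase: φ = -32.3°.

|H| = 0.8456 (-1.5 dB), φ = -32.3°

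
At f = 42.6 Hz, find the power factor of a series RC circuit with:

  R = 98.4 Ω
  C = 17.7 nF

Step 1 — Angular frequency: ω = 2π·f = 2π·42.6 = 267.7 rad/s.
Step 2 — Component impedances:
  R: Z = R = 98.4 Ω
  C: Z = 1/(jωC) = -j/(ω·C) = 0 - j2.111e+05 Ω
Step 3 — Series combination: Z_total = R + C = 98.4 - j2.111e+05 Ω = 2.111e+05∠-90.0° Ω.
Step 4 — Power factor: PF = cos(φ) = Re(Z)/|Z| = 98.4/2.1108e+05 = 0.0004662.
Step 5 — Type: Im(Z) = -2.111e+05 ⇒ leading (phase φ = -90.0°).

PF = 0.0004662 (leading, φ = -90.0°)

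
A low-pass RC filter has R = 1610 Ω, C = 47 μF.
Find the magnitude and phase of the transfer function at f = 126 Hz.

Step 1 — Angular frequency: ω = 2π·126 = 791.7 rad/s.
Step 2 — Transfer function: H(jω) = 1/(1 + jωRC).
Step 3 — Denominator: 1 + jωRC = 1 + j·791.7·1610·4.7e-05 = 1 + j59.91.
Step 4 — H = 0.0002786 - j0.01669.
Step 5 — Magnitude: |H| = 0.01669 (-35.6 dB); phase: φ = -89.0°.

|H| = 0.01669 (-35.6 dB), φ = -89.0°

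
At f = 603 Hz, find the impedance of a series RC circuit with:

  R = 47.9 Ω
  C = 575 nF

Step 1 — Angular frequency: ω = 2π·f = 2π·603 = 3789 rad/s.
Step 2 — Component impedances:
  R: Z = R = 47.9 Ω
  C: Z = 1/(jωC) = -j/(ω·C) = 0 - j459 Ω
Step 3 — Series combination: Z_total = R + C = 47.9 - j459 Ω = 461.5∠-84.0° Ω.

Z = 47.9 - j459 Ω = 461.5∠-84.0° Ω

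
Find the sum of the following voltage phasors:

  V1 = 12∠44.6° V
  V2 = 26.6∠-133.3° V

Step 1 — Convert each phasor to rectangular form:
  V1 = 12·(cos(44.6°) + j·sin(44.6°)) = 8.544 + j8.426 V
  V2 = 26.6·(cos(-133.3°) + j·sin(-133.3°)) = -18.24 - j19.36 V
Step 2 — Sum components: V_total = -9.698 - j10.93 V.
Step 3 — Convert to polar: |V_total| = 14.61 V, ∠V_total = -131.6°.

V_total = 14.61∠-131.6° V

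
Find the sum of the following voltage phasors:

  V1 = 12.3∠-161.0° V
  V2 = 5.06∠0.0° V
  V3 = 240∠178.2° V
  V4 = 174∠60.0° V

Step 1 — Convert each phasor to rectangular form:
  V1 = 12.3·(cos(-161.0°) + j·sin(-161.0°)) = -11.63 - j4.004 V
  V2 = 5.06·(cos(0.0°) + j·sin(0.0°)) = 5.06 V
  V3 = 240·(cos(178.2°) + j·sin(178.2°)) = -239.9 + j7.539 V
  V4 = 174·(cos(60.0°) + j·sin(60.0°)) = 87 + j150.7 V
Step 2 — Sum components: V_total = -159.5 + j154.2 V.
Step 3 — Convert to polar: |V_total| = 221.8 V, ∠V_total = 136.0°.

V_total = 221.8∠136.0° V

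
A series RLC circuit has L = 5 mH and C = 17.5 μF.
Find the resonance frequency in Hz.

Step 1 — Resonance condition Im(Z)=0 gives ω₀ = 1/√(LC).
Step 2 — ω₀ = 1/√(0.005·1.75e-05) = 3381 rad/s.
Step 3 — f₀ = ω₀/(2π) = 538 Hz.

f₀ = 538 Hz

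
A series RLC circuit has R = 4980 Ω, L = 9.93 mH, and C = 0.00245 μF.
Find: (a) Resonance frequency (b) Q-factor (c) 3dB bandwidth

Step 1 — Resonance: ω₀ = 1/√(LC) = 1/√(0.00993·2.45e-09) = 2.027e+05 rad/s.
Step 2 — f₀ = ω₀/(2π) = 3.227e+04 Hz.
Step 3 — Series Q: Q = ω₀L/R = 2.027e+05·0.00993/4980 = 0.4043.
Step 4 — Bandwidth: Δω = ω₀/Q = 5.015e+05 rad/s; BW = Δω/(2π) = 7.982e+04 Hz.

(a) f₀ = 3.227e+04 Hz  (b) Q = 0.4043  (c) BW = 7.982e+04 Hz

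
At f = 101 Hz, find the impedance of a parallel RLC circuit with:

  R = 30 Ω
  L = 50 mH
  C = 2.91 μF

Step 1 — Angular frequency: ω = 2π·f = 2π·101 = 634.6 rad/s.
Step 2 — Component impedances:
  R: Z = R = 30 Ω
  L: Z = jωL = j·634.6·0.05 = 0 + j31.73 Ω
  C: Z = 1/(jωC) = -j/(ω·C) = 0 - j541.5 Ω
Step 3 — Parallel combination: 1/Z_total = 1/R + 1/L + 1/C; Z_total = 16.74 + j14.9 Ω = 22.41∠41.7° Ω.

Z = 16.74 + j14.9 Ω = 22.41∠41.7° Ω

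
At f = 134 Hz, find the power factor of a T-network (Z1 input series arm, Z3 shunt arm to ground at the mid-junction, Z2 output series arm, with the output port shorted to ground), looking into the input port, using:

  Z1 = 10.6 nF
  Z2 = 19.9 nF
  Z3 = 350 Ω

Step 1 — Angular frequency: ω = 2π·f = 2π·134 = 841.9 rad/s.
Step 2 — Component impedances:
  Z1: Z = 1/(jωC) = -j/(ω·C) = 0 - j1.12e+05 Ω
  Z2: Z = 1/(jωC) = -j/(ω·C) = 0 - j5.968e+04 Ω
  Z3: Z = R = 350 Ω
Step 3 — With the output port shorted to ground, the output series arm Z2 runs from the junction to ground; the shunt arm Z3 also runs from the junction to ground. They appear in parallel: Z3 || Z2 = 350 - j2.052 Ω.
Step 4 — Series with input arm Z1: Z_in = Z1 + (Z3 || Z2) = 350 - j1.121e+05 Ω = 1.121e+05∠-89.8° Ω.
Step 5 — Power factor: PF = cos(φ) = Re(Z)/|Z| = 349.988/112052 = 0.003123.
Step 6 — Type: Im(Z) = -1.121e+05 ⇒ leading (phase φ = -89.8°).

PF = 0.003123 (leading, φ = -89.8°)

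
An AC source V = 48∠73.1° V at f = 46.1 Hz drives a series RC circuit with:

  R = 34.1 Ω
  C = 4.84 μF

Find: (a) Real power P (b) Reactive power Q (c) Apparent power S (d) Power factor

Step 1 — Angular frequency: ω = 2π·f = 2π·46.1 = 289.7 rad/s.
Step 2 — Component impedances:
  R: Z = R = 34.1 Ω
  C: Z = 1/(jωC) = -j/(ω·C) = 0 - j713.3 Ω
Step 3 — Series combination: Z_total = R + C = 34.1 - j713.3 Ω = 714.1∠-87.3° Ω.
Step 4 — Source phasor: V = 48∠73.1° V = 13.95 + j45.93 V.
Step 5 — Current: I = V / Z = -0.06331 + j0.02259 A = 0.06722∠160.4° A.
Step 6 — Complex power: S = V·I* = 0.1541 - j3.223 VA.
Step 7 — Real power: P = Re(S) = 0.1541 W.
Step 8 — Reactive power: Q = Im(S) = -3.223 VAR.
Step 9 — Apparent power: |S| = 3.226 VA.
Step 10 — Power factor: PF = P/|S| = 0.04775 (leading).

(a) P = 0.1541 W  (b) Q = -3.223 VAR  (c) S = 3.226 VA  (d) PF = 0.04775 (leading)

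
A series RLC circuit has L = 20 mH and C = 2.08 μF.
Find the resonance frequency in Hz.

Step 1 — Resonance condition Im(Z)=0 gives ω₀ = 1/√(LC).
Step 2 — ω₀ = 1/√(0.02·2.08e-06) = 4903 rad/s.
Step 3 — f₀ = ω₀/(2π) = 780.3 Hz.

f₀ = 780.3 Hz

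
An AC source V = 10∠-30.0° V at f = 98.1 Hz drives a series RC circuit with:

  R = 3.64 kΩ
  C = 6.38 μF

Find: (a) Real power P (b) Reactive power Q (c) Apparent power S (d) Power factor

Step 1 — Angular frequency: ω = 2π·f = 2π·98.1 = 616.4 rad/s.
Step 2 — Component impedances:
  R: Z = R = 3640 Ω
  C: Z = 1/(jωC) = -j/(ω·C) = 0 - j254.3 Ω
Step 3 — Series combination: Z_total = R + C = 3640 - j254.3 Ω = 3649∠-4.0° Ω.
Step 4 — Source phasor: V = 10∠-30.0° V = 8.66 - j5 V.
Step 5 — Current: I = V / Z = 0.002463 - j0.001202 A = 0.002741∠-26.0° A.
Step 6 — Complex power: S = V·I* = 0.02734 - j0.00191 VA.
Step 7 — Real power: P = Re(S) = 0.02734 W.
Step 8 — Reactive power: Q = Im(S) = -0.00191 VAR.
Step 9 — Apparent power: |S| = 0.02741 VA.
Step 10 — Power factor: PF = P/|S| = 0.9976 (leading).

(a) P = 0.02734 W  (b) Q = -0.00191 VAR  (c) S = 0.02741 VA  (d) PF = 0.9976 (leading)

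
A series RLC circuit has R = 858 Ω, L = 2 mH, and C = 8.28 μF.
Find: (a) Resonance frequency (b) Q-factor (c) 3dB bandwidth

Step 1 — Resonance condition Im(Z)=0 gives ω₀ = 1/√(LC).
Step 2 — ω₀ = 1/√(0.002·8.28e-06) = 7771 rad/s.
Step 3 — f₀ = ω₀/(2π) = 1237 Hz.
Step 4 — Series Q: Q = ω₀L/R = 7771·0.002/858 = 0.01811.
Step 5 — 3dB bandwidth: Δω = ω₀/Q = 4.29e+05 rad/s; BW = Δω/(2π) = 6.828e+04 Hz.

(a) f₀ = 1237 Hz  (b) Q = 0.01811  (c) BW = 6.828e+04 Hz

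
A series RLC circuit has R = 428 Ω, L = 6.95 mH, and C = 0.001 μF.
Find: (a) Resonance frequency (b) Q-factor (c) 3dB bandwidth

Step 1 — Resonance: ω₀ = 1/√(LC) = 1/√(0.00695·1e-09) = 3.793e+05 rad/s.
Step 2 — f₀ = ω₀/(2π) = 6.037e+04 Hz.
Step 3 — Series Q: Q = ω₀L/R = 3.793e+05·0.00695/428 = 6.16.
Step 4 — Bandwidth: Δω = ω₀/Q = 6.158e+04 rad/s; BW = Δω/(2π) = 9801 Hz.

(a) f₀ = 6.037e+04 Hz  (b) Q = 6.16  (c) BW = 9801 Hz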